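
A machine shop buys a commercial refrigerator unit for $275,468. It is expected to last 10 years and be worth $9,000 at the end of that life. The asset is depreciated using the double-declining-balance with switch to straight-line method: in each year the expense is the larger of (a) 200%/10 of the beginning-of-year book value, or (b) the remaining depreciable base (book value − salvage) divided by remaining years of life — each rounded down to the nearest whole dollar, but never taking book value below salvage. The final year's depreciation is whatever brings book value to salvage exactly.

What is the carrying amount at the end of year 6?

Depreciable base = $275,468 − $9,000 = $266,468.
Year 1: DB = ⌊$275,468 × 200%/10⌋ = $55,093; SL = ⌊$266,468/10⌋ = $26,646 → take DB $55,093. Book value $220,375.
Year 2: DB = ⌊$220,375 × 200%/10⌋ = $44,075; SL = ⌊$211,375/9⌋ = $23,486 → take DB $44,075. Book value $176,300.
Year 3: DB = ⌊$176,300 × 200%/10⌋ = $35,260; SL = ⌊$167,300/8⌋ = $20,912 → take DB $35,260. Book value $141,040.
Year 4: DB = ⌊$141,040 × 200%/10⌋ = $28,208; SL = ⌊$132,040/7⌋ = $18,862 → take DB $28,208. Book value $112,832.
Year 5: DB = ⌊$112,832 × 200%/10⌋ = $22,566; SL = ⌊$103,832/6⌋ = $17,305 → take DB $22,566. Book value $90,266.
Year 6: DB = ⌊$90,266 × 200%/10⌋ = $18,053; SL = ⌊$81,266/5⌋ = $16,253 → take DB $18,053. Book value $72,213.

$72,213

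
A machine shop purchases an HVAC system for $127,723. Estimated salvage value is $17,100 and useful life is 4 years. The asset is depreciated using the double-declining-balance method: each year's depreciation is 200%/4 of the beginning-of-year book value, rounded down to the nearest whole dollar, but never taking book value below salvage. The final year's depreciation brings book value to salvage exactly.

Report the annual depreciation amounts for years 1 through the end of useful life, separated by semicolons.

$63,861; $31,931; $14,831; $0

Depreciable base = $127,723 − $17,100 = $110,623.
Year 1: ⌊$127,723 × 200%/4⌋ = $63,861. Book value $63,862.
Year 2: ⌊$63,862 × 200%/4⌋ = $31,931. Book value $31,931.
Year 3: ⌊$31,931 × 200%/4⌋ = $15,965, capped at $14,831. Book value $17,100.
Year 4 (final): $17,100 − $17,100 = $0. Book value $17,100.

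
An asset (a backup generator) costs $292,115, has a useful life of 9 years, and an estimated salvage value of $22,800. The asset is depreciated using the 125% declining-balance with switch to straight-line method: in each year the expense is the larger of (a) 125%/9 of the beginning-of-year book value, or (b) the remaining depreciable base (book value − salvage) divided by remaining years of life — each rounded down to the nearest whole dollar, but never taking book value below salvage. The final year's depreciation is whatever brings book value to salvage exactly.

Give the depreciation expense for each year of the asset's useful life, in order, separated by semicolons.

Depreciable base = $292,115 − $22,800 = $269,315.
Year 1: DB = ⌊$292,115 × 125%/9⌋ = $40,571; SL = ⌊$269,315/9⌋ = $29,923 → take DB $40,571. Book value $251,544.
Year 2: DB = ⌊$251,544 × 125%/9⌋ = $34,936; SL = ⌊$228,744/8⌋ = $28,593 → take DB $34,936. Book value $216,608.
Year 3: DB = ⌊$216,608 × 125%/9⌋ = $30,084; SL = ⌊$193,808/7⌋ = $27,686 → take DB $30,084. Book value $186,524.
Year 4: DB = ⌊$186,524 × 125%/9⌋ = $25,906; SL = ⌊$163,724/6⌋ = $27,287 → take SL $27,287. Book value $159,237.
Year 5: DB = ⌊$159,237 × 125%/9⌋ = $22,116; SL = ⌊$136,437/5⌋ = $27,287 → take SL $27,287. Book value $131,950.
Year 6: DB = ⌊$131,950 × 125%/9⌋ = $18,326; SL = ⌊$109,150/4⌋ = $27,287 → take SL $27,287. Book value $104,663.
Year 7: DB = ⌊$104,663 × 125%/9⌋ = $14,536; SL = ⌊$81,863/3⌋ = $27,287 → take SL $27,287. Book value $77,376.
Year 8: DB = ⌊$77,376 × 125%/9⌋ = $10,746; SL = ⌊$54,576/2⌋ = $27,288 → take SL $27,288. Book value $50,088.
Year 9 (final): $50,088 − $22,800 = $27,288. Book value $22,800.

$40,571; $34,936; $30,084; $27,287; $27,287; $27,287; $27,287; $27,288; $27,288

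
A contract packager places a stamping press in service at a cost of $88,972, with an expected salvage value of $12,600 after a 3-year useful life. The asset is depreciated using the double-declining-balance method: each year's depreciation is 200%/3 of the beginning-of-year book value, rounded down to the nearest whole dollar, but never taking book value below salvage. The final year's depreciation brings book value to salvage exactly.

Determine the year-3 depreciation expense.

Depreciable base = $88,972 − $12,600 = $76,372.
Year 1: ⌊$88,972 × 200%/3⌋ = $59,314. Book value $29,658.
Year 2: ⌊$29,658 × 200%/3⌋ = $19,772, capped at $17,058. Book value $12,600.
Year 3 (final): $12,600 − $12,600 = $0. Book value $12,600.

$0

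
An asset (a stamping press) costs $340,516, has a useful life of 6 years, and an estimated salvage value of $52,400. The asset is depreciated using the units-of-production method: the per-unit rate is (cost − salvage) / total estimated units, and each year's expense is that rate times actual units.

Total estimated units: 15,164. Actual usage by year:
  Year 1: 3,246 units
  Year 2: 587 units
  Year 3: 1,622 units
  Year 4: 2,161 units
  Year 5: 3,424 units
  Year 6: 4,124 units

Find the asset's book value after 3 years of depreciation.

$236,871

Depreciable base = $340,516 − $52,400 = $288,116.
Rate = $288,116 / 15,164 units = $19 per unit.
Year 1: 3,246 × $19 = $61,674. Book value $278,842.
Year 2: 587 × $19 = $11,153. Book value $267,689.
Year 3: 1,622 × $19 = $30,818. Book value $236,871.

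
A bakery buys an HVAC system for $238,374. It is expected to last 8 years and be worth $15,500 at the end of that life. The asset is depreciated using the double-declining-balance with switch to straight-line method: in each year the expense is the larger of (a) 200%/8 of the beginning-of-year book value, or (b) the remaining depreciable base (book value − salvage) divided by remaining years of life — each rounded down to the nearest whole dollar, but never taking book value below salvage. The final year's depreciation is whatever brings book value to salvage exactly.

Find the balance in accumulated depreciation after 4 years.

$162,950

Depreciable base = $238,374 − $15,500 = $222,874.
Year 1: DB = ⌊$238,374 × 200%/8⌋ = $59,593; SL = ⌊$222,874/8⌋ = $27,859 → take DB $59,593. Book value $178,781.
Year 2: DB = ⌊$178,781 × 200%/8⌋ = $44,695; SL = ⌊$163,281/7⌋ = $23,325 → take DB $44,695. Book value $134,086.
Year 3: DB = ⌊$134,086 × 200%/8⌋ = $33,521; SL = ⌊$118,586/6⌋ = $19,764 → take DB $33,521. Book value $100,565.
Year 4: DB = ⌊$100,565 × 200%/8⌋ = $25,141; SL = ⌊$85,065/5⌋ = $17,013 → take DB $25,141. Book value $75,424.
Accumulated through year 4 = $238,374 − $75,424 = $162,950.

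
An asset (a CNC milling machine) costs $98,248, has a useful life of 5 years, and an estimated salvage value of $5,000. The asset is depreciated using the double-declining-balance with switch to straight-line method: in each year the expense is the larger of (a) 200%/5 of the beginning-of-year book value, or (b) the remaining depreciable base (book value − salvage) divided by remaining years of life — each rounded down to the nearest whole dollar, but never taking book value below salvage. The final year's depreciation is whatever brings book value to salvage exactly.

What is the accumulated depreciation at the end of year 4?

Depreciable base = $98,248 − $5,000 = $93,248.
Year 1: DB = ⌊$98,248 × 200%/5⌋ = $39,299; SL = ⌊$93,248/5⌋ = $18,649 → take DB $39,299. Book value $58,949.
Year 2: DB = ⌊$58,949 × 200%/5⌋ = $23,579; SL = ⌊$53,949/4⌋ = $13,487 → take DB $23,579. Book value $35,370.
Year 3: DB = ⌊$35,370 × 200%/5⌋ = $14,148; SL = ⌊$30,370/3⌋ = $10,123 → take DB $14,148. Book value $21,222.
Year 4: DB = ⌊$21,222 × 200%/5⌋ = $8,488; SL = ⌊$16,222/2⌋ = $8,111 → take DB $8,488. Book value $12,734.
Accumulated through year 4 = $98,248 − $12,734 = $85,514.

$85,514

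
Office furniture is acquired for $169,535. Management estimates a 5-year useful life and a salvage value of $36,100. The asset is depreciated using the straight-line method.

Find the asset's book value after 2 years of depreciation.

$116,161

Depreciable base = $169,535 − $36,100 = $133,435.
Annual expense = $133,435 / 5 = $26,687.
End of year 1: book value $142,848.
End of year 2: book value $116,161.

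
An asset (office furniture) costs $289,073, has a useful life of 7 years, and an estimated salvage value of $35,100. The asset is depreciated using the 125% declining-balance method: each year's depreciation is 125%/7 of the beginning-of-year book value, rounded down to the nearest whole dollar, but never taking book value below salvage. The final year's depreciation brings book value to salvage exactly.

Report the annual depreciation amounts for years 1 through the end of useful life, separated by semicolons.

$51,620; $42,402; $34,830; $28,610; $23,501; $19,305; $53,705

Depreciable base = $289,073 − $35,100 = $253,973.
Year 1: ⌊$289,073 × 125%/7⌋ = $51,620. Book value $237,453.
Year 2: ⌊$237,453 × 125%/7⌋ = $42,402. Book value $195,051.
Year 3: ⌊$195,051 × 125%/7⌋ = $34,830. Book value $160,221.
Year 4: ⌊$160,221 × 125%/7⌋ = $28,610. Book value $131,611.
Year 5: ⌊$131,611 × 125%/7⌋ = $23,501. Book value $108,110.
Year 6: ⌊$108,110 × 125%/7⌋ = $19,305. Book value $88,805.
Year 7 (final): $88,805 − $35,100 = $53,705. Book value $35,100.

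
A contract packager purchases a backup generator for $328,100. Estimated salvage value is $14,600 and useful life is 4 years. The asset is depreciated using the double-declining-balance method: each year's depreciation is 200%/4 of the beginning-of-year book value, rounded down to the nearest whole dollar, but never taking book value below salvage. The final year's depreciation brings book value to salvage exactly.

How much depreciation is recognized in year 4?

$26,413

Depreciable base = $328,100 − $14,600 = $313,500.
Year 1: ⌊$328,100 × 200%/4⌋ = $164,050. Book value $164,050.
Year 2: ⌊$164,050 × 200%/4⌋ = $82,025. Book value $82,025.
Year 3: ⌊$82,025 × 200%/4⌋ = $41,012. Book value $41,013.
Year 4 (final): $41,013 − $14,600 = $26,413. Book value $14,600.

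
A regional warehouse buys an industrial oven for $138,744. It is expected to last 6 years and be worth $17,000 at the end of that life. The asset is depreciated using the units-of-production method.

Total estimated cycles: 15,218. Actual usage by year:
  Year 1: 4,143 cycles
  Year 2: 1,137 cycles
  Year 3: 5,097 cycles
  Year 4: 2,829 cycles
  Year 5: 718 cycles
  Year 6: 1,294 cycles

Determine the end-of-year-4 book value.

$33,096

Depreciable base = $138,744 − $17,000 = $121,744.
Rate = $121,744 / 15,218 cycles = $8 per cycle.
Year 1: 4,143 × $8 = $33,144. Book value $105,600.
Year 2: 1,137 × $8 = $9,096. Book value $96,504.
Year 3: 5,097 × $8 = $40,776. Book value $55,728.
Year 4: 2,829 × $8 = $22,632. Book value $33,096.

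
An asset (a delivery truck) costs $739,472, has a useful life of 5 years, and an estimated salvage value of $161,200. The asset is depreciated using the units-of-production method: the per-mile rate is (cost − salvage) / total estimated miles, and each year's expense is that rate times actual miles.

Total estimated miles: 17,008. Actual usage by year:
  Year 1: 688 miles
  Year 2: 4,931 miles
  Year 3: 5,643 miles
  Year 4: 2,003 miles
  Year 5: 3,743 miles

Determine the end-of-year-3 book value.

Depreciable base = $739,472 − $161,200 = $578,272.
Rate = $578,272 / 17,008 miles = $34 per mile.
Year 1: 688 × $34 = $23,392. Book value $716,080.
Year 2: 4,931 × $34 = $167,654. Book value $548,426.
Year 3: 5,643 × $34 = $191,862. Book value $356,564.

$356,564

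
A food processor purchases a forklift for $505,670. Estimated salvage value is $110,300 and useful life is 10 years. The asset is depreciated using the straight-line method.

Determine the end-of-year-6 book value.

Depreciable base = $505,670 − $110,300 = $395,370.
Annual expense = $395,370 / 10 = $39,537.
End of year 1: book value $466,133.
End of year 2: book value $426,596.
End of year 3: book value $387,059.
End of year 4: book value $347,522.
End of year 5: book value $307,985.
End of year 6: book value $268,448.

$268,448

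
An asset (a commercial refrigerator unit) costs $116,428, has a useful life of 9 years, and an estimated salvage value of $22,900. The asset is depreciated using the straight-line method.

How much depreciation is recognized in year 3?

$10,392

Depreciable base = $116,428 − $22,900 = $93,528.
Annual expense = $93,528 / 9 = $10,392.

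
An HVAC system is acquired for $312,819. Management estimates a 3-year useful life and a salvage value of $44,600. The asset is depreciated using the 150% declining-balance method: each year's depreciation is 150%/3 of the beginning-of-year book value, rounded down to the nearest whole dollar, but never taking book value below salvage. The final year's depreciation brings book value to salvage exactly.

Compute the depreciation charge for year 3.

Depreciable base = $312,819 − $44,600 = $268,219.
Year 1: ⌊$312,819 × 150%/3⌋ = $156,409. Book value $156,410.
Year 2: ⌊$156,410 × 150%/3⌋ = $78,205. Book value $78,205.
Year 3 (final): $78,205 − $44,600 = $33,605. Book value $44,600.

$33,605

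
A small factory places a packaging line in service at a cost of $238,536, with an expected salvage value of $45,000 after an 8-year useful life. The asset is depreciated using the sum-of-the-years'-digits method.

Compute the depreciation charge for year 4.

$26,880

Depreciable base = $238,536 − $45,000 = $193,536.
Sum of the years' digits = 8+7+6+5+4+3+2+1 = 36.
Year 1: $193,536 × 8/36 = $43,008. Book value $195,528.
Year 2: $193,536 × 7/36 = $37,632. Book value $157,896.
Year 3: $193,536 × 6/36 = $32,256. Book value $125,640.
Year 4: $193,536 × 5/36 = $26,880. Book value $98,760.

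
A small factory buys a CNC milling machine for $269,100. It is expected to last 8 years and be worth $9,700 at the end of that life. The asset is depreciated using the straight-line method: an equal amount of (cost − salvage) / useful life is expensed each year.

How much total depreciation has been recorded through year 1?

Depreciable base = $269,100 − $9,700 = $259,400.
Annual expense = $259,400 / 8 = $32,425.
End of year 1: book value $236,675.
Accumulated through year 1 = $269,100 − $236,675 = $32,425.

$32,425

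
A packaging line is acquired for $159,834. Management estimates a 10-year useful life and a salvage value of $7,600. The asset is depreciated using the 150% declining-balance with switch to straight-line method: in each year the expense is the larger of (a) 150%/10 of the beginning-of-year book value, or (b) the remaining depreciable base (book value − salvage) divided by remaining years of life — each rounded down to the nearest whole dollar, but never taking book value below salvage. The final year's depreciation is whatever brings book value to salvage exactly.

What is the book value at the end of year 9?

$20,240

Depreciable base = $159,834 − $7,600 = $152,234.
Year 1: DB = ⌊$159,834 × 150%/10⌋ = $23,975; SL = ⌊$152,234/10⌋ = $15,223 → take DB $23,975. Book value $135,859.
Year 2: DB = ⌊$135,859 × 150%/10⌋ = $20,378; SL = ⌊$128,259/9⌋ = $14,251 → take DB $20,378. Book value $115,481.
Year 3: DB = ⌊$115,481 × 150%/10⌋ = $17,322; SL = ⌊$107,881/8⌋ = $13,485 → take DB $17,322. Book value $98,159.
Year 4: DB = ⌊$98,159 × 150%/10⌋ = $14,723; SL = ⌊$90,559/7⌋ = $12,937 → take DB $14,723. Book value $83,436.
Year 5: DB = ⌊$83,436 × 150%/10⌋ = $12,515; SL = ⌊$75,836/6⌋ = $12,639 → take SL $12,639. Book value $70,797.
Year 6: DB = ⌊$70,797 × 150%/10⌋ = $10,619; SL = ⌊$63,197/5⌋ = $12,639 → take SL $12,639. Book value $58,158.
Year 7: DB = ⌊$58,158 × 150%/10⌋ = $8,723; SL = ⌊$50,558/4⌋ = $12,639 → take SL $12,639. Book value $45,519.
Year 8: DB = ⌊$45,519 × 150%/10⌋ = $6,827; SL = ⌊$37,919/3⌋ = $12,639 → take SL $12,639. Book value $32,880.
Year 9: DB = ⌊$32,880 × 150%/10⌋ = $4,932; SL = ⌊$25,280/2⌋ = $12,640 → take SL $12,640. Book value $20,240.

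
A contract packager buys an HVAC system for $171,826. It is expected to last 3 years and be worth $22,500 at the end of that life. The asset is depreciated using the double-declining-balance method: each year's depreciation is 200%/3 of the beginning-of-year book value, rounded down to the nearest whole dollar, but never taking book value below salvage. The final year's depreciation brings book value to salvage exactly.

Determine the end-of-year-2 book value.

$22,500

Depreciable base = $171,826 − $22,500 = $149,326.
Year 1: ⌊$171,826 × 200%/3⌋ = $114,550. Book value $57,276.
Year 2: ⌊$57,276 × 200%/3⌋ = $38,184, capped at $34,776. Book value $22,500.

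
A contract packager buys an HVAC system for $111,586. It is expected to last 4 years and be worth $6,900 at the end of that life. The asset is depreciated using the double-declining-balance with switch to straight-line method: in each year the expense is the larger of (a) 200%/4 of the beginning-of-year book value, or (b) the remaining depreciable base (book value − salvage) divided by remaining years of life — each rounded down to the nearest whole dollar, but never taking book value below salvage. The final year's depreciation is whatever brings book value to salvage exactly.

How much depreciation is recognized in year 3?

Depreciable base = $111,586 − $6,900 = $104,686.
Year 1: DB = ⌊$111,586 × 200%/4⌋ = $55,793; SL = ⌊$104,686/4⌋ = $26,171 → take DB $55,793. Book value $55,793.
Year 2: DB = ⌊$55,793 × 200%/4⌋ = $27,896; SL = ⌊$48,893/3⌋ = $16,297 → take DB $27,896. Book value $27,897.
Year 3: DB = ⌊$27,897 × 200%/4⌋ = $13,948; SL = ⌊$20,997/2⌋ = $10,498 → take DB $13,948. Book value $13,949.

$13,948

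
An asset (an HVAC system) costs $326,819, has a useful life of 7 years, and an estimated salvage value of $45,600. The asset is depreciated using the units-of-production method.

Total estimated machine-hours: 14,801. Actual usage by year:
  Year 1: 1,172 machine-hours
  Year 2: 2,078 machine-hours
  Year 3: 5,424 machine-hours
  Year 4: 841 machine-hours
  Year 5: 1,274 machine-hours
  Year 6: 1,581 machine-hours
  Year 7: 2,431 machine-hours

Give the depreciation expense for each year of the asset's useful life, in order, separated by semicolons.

$22,268; $39,482; $103,056; $15,979; $24,206; $30,039; $46,189

Depreciable base = $326,819 − $45,600 = $281,219.
Rate = $281,219 / 14,801 machine-hours = $19 per machine-hour.
Year 1: 1,172 × $19 = $22,268. Book value $304,551.
Year 2: 2,078 × $19 = $39,482. Book value $265,069.
Year 3: 5,424 × $19 = $103,056. Book value $162,013.
Year 4: 841 × $19 = $15,979. Book value $146,034.
Year 5: 1,274 × $19 = $24,206. Book value $121,828.
Year 6: 1,581 × $19 = $30,039. Book value $91,789.
Year 7: 2,431 × $19 = $46,189. Book value $45,600.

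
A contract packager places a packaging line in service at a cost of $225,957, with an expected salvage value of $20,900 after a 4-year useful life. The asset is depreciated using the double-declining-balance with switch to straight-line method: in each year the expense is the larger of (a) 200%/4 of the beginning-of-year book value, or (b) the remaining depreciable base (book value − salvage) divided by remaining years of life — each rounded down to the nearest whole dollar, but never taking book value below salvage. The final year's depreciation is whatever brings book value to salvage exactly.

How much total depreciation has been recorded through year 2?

$169,467

Depreciable base = $225,957 − $20,900 = $205,057.
Year 1: DB = ⌊$225,957 × 200%/4⌋ = $112,978; SL = ⌊$205,057/4⌋ = $51,264 → take DB $112,978. Book value $112,979.
Year 2: DB = ⌊$112,979 × 200%/4⌋ = $56,489; SL = ⌊$92,079/3⌋ = $30,693 → take DB $56,489. Book value $56,490.
Accumulated through year 2 = $225,957 − $56,490 = $169,467.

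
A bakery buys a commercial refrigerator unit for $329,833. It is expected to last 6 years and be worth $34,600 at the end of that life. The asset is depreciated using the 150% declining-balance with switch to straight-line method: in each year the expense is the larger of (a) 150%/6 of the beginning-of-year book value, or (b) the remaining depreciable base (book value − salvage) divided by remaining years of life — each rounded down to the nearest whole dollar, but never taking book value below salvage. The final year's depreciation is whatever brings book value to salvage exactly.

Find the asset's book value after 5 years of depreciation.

Depreciable base = $329,833 − $34,600 = $295,233.
Year 1: DB = ⌊$329,833 × 150%/6⌋ = $82,458; SL = ⌊$295,233/6⌋ = $49,205 → take DB $82,458. Book value $247,375.
Year 2: DB = ⌊$247,375 × 150%/6⌋ = $61,843; SL = ⌊$212,775/5⌋ = $42,555 → take DB $61,843. Book value $185,532.
Year 3: DB = ⌊$185,532 × 150%/6⌋ = $46,383; SL = ⌊$150,932/4⌋ = $37,733 → take DB $46,383. Book value $139,149.
Year 4: DB = ⌊$139,149 × 150%/6⌋ = $34,787; SL = ⌊$104,549/3⌋ = $34,849 → take SL $34,849. Book value $104,300.
Year 5: DB = ⌊$104,300 × 150%/6⌋ = $26,075; SL = ⌊$69,700/2⌋ = $34,850 → take SL $34,850. Book value $69,450.

$69,450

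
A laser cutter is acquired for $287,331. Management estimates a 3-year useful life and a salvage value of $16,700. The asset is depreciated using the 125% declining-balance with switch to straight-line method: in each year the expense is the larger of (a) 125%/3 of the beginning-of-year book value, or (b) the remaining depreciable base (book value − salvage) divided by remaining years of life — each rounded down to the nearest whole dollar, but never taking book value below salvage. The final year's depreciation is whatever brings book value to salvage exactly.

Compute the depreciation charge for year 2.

Depreciable base = $287,331 − $16,700 = $270,631.
Year 1: DB = ⌊$287,331 × 125%/3⌋ = $119,721; SL = ⌊$270,631/3⌋ = $90,210 → take DB $119,721. Book value $167,610.
Year 2: DB = ⌊$167,610 × 125%/3⌋ = $69,837; SL = ⌊$150,910/2⌋ = $75,455 → take SL $75,455. Book value $92,155.

$75,455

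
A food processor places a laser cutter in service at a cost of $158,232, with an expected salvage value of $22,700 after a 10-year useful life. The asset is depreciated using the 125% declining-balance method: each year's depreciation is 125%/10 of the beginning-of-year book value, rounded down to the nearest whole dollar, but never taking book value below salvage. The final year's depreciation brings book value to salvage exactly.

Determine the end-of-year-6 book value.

$71,015

Depreciable base = $158,232 − $22,700 = $135,532.
Year 1: ⌊$158,232 × 125%/10⌋ = $19,779. Book value $138,453.
Year 2: ⌊$138,453 × 125%/10⌋ = $17,306. Book value $121,147.
Year 3: ⌊$121,147 × 125%/10⌋ = $15,143. Book value $106,004.
Year 4: ⌊$106,004 × 125%/10⌋ = $13,250. Book value $92,754.
Year 5: ⌊$92,754 × 125%/10⌋ = $11,594. Book value $81,160.
Year 6: ⌊$81,160 × 125%/10⌋ = $10,145. Book value $71,015.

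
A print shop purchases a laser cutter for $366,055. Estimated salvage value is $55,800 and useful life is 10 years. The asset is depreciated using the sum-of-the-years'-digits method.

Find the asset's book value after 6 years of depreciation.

Depreciable base = $366,055 − $55,800 = $310,255.
Sum of the years' digits = 10+9+8+7+6+5+4+3+2+1 = 55.
Year 1: $310,255 × 10/55 = $56,410. Book value $309,645.
Year 2: $310,255 × 9/55 = $50,769. Book value $258,876.
Year 3: $310,255 × 8/55 = $45,128. Book value $213,748.
Year 4: $310,255 × 7/55 = $39,487. Book value $174,261.
Year 5: $310,255 × 6/55 = $33,846. Book value $140,415.
Year 6: $310,255 × 5/55 = $28,205. Book value $112,210.

$112,210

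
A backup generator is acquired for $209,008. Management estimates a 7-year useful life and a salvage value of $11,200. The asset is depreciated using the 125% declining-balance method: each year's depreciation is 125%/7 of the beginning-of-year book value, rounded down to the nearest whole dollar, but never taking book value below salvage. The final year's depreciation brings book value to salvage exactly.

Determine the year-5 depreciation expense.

Depreciable base = $209,008 − $11,200 = $197,808.
Year 1: ⌊$209,008 × 125%/7⌋ = $37,322. Book value $171,686.
Year 2: ⌊$171,686 × 125%/7⌋ = $30,658. Book value $141,028.
Year 3: ⌊$141,028 × 125%/7⌋ = $25,183. Book value $115,845.
Year 4: ⌊$115,845 × 125%/7⌋ = $20,686. Book value $95,159.
Year 5: ⌊$95,159 × 125%/7⌋ = $16,992. Book value $78,167.

$16,992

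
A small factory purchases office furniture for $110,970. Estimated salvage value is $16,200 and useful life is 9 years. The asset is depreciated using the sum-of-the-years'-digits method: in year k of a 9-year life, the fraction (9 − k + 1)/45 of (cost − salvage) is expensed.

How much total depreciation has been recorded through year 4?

$63,180

Depreciable base = $110,970 − $16,200 = $94,770.
Sum of the years' digits = 9+8+7+6+5+4+3+2+1 = 45.
Year 1: $94,770 × 9/45 = $18,954. Book value $92,016.
Year 2: $94,770 × 8/45 = $16,848. Book value $75,168.
Year 3: $94,770 × 7/45 = $14,742. Book value $60,426.
Year 4: $94,770 × 6/45 = $12,636. Book value $47,790.
Accumulated through year 4 = $110,970 − $47,790 = $63,180.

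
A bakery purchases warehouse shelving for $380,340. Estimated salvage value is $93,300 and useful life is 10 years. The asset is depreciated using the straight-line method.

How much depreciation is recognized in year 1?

Depreciable base = $380,340 − $93,300 = $287,040.
Annual expense = $287,040 / 10 = $28,704.

$28,704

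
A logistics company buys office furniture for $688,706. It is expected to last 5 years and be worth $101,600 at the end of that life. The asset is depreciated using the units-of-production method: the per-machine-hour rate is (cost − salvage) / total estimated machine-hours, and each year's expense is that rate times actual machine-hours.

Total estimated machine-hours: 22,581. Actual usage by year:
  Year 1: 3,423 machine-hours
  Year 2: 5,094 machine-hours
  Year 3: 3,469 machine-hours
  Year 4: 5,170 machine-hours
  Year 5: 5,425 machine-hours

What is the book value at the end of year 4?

$242,650

Depreciable base = $688,706 − $101,600 = $587,106.
Rate = $587,106 / 22,581 machine-hours = $26 per machine-hour.
Year 1: 3,423 × $26 = $88,998. Book value $599,708.
Year 2: 5,094 × $26 = $132,444. Book value $467,264.
Year 3: 3,469 × $26 = $90,194. Book value $377,070.
Year 4: 5,170 × $26 = $134,420. Book value $242,650.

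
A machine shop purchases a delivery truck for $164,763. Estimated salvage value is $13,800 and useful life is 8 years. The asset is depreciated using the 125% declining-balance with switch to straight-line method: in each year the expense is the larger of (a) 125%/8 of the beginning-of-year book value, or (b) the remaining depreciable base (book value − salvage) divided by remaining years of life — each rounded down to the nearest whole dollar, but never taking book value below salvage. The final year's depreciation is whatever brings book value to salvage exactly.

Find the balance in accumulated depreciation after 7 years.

$133,928

Depreciable base = $164,763 − $13,800 = $150,963.
Year 1: DB = ⌊$164,763 × 125%/8⌋ = $25,744; SL = ⌊$150,963/8⌋ = $18,870 → take DB $25,744. Book value $139,019.
Year 2: DB = ⌊$139,019 × 125%/8⌋ = $21,721; SL = ⌊$125,219/7⌋ = $17,888 → take DB $21,721. Book value $117,298.
Year 3: DB = ⌊$117,298 × 125%/8⌋ = $18,327; SL = ⌊$103,498/6⌋ = $17,249 → take DB $18,327. Book value $98,971.
Year 4: DB = ⌊$98,971 × 125%/8⌋ = $15,464; SL = ⌊$85,171/5⌋ = $17,034 → take SL $17,034. Book value $81,937.
Year 5: DB = ⌊$81,937 × 125%/8⌋ = $12,802; SL = ⌊$68,137/4⌋ = $17,034 → take SL $17,034. Book value $64,903.
Year 6: DB = ⌊$64,903 × 125%/8⌋ = $10,141; SL = ⌊$51,103/3⌋ = $17,034 → take SL $17,034. Book value $47,869.
Year 7: DB = ⌊$47,869 × 125%/8⌋ = $7,479; SL = ⌊$34,069/2⌋ = $17,034 → take SL $17,034. Book value $30,835.
Accumulated through year 7 = $164,763 − $30,835 = $133,928.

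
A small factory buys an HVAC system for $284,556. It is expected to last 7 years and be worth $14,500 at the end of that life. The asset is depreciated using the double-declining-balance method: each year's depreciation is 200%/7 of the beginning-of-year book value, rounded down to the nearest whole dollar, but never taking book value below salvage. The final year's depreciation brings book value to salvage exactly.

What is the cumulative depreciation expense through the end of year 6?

Depreciable base = $284,556 − $14,500 = $270,056.
Year 1: ⌊$284,556 × 200%/7⌋ = $81,301. Book value $203,255.
Year 2: ⌊$203,255 × 200%/7⌋ = $58,072. Book value $145,183.
Year 3: ⌊$145,183 × 200%/7⌋ = $41,480. Book value $103,703.
Year 4: ⌊$103,703 × 200%/7⌋ = $29,629. Book value $74,074.
Year 5: ⌊$74,074 × 200%/7⌋ = $21,164. Book value $52,910.
Year 6: ⌊$52,910 × 200%/7⌋ = $15,117. Book value $37,793.
Accumulated through year 6 = $284,556 − $37,793 = $246,763.

$246,763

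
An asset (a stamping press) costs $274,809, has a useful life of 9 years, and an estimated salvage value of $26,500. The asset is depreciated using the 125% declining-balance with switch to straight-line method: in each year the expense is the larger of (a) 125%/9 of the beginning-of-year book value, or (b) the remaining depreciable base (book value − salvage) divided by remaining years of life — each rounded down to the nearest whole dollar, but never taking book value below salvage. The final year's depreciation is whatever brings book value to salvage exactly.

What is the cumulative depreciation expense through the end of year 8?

$223,480

Depreciable base = $274,809 − $26,500 = $248,309.
Year 1: DB = ⌊$274,809 × 125%/9⌋ = $38,167; SL = ⌊$248,309/9⌋ = $27,589 → take DB $38,167. Book value $236,642.
Year 2: DB = ⌊$236,642 × 125%/9⌋ = $32,866; SL = ⌊$210,142/8⌋ = $26,267 → take DB $32,866. Book value $203,776.
Year 3: DB = ⌊$203,776 × 125%/9⌋ = $28,302; SL = ⌊$177,276/7⌋ = $25,325 → take DB $28,302. Book value $175,474.
Year 4: DB = ⌊$175,474 × 125%/9⌋ = $24,371; SL = ⌊$148,974/6⌋ = $24,829 → take SL $24,829. Book value $150,645.
Year 5: DB = ⌊$150,645 × 125%/9⌋ = $20,922; SL = ⌊$124,145/5⌋ = $24,829 → take SL $24,829. Book value $125,816.
Year 6: DB = ⌊$125,816 × 125%/9⌋ = $17,474; SL = ⌊$99,316/4⌋ = $24,829 → take SL $24,829. Book value $100,987.
Year 7: DB = ⌊$100,987 × 125%/9⌋ = $14,025; SL = ⌊$74,487/3⌋ = $24,829 → take SL $24,829. Book value $76,158.
Year 8: DB = ⌊$76,158 × 125%/9⌋ = $10,577; SL = ⌊$49,658/2⌋ = $24,829 → take SL $24,829. Book value $51,329.
Accumulated through year 8 = $274,809 − $51,329 = $223,480.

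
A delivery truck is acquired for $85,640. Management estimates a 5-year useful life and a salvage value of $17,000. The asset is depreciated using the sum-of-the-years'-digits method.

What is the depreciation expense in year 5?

Depreciable base = $85,640 − $17,000 = $68,640.
Sum of the years' digits = 5+4+3+2+1 = 15.
Year 1: $68,640 × 5/15 = $22,880. Book value $62,760.
Year 2: $68,640 × 4/15 = $18,304. Book value $44,456.
Year 3: $68,640 × 3/15 = $13,728. Book value $30,728.
Year 4: $68,640 × 2/15 = $9,152. Book value $21,576.
Year 5: $68,640 × 1/15 = $4,576. Book value $17,000.

$4,576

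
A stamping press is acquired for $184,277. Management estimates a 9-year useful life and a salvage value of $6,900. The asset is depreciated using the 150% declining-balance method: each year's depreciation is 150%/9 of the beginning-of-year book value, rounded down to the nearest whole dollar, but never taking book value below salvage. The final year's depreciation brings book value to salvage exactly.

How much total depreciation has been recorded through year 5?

Depreciable base = $184,277 − $6,900 = $177,377.
Year 1: ⌊$184,277 × 150%/9⌋ = $30,712. Book value $153,565.
Year 2: ⌊$153,565 × 150%/9⌋ = $25,594. Book value $127,971.
Year 3: ⌊$127,971 × 150%/9⌋ = $21,328. Book value $106,643.
Year 4: ⌊$106,643 × 150%/9⌋ = $17,773. Book value $88,870.
Year 5: ⌊$88,870 × 150%/9⌋ = $14,811. Book value $74,059.
Accumulated through year 5 = $184,277 − $74,059 = $110,218.

$110,218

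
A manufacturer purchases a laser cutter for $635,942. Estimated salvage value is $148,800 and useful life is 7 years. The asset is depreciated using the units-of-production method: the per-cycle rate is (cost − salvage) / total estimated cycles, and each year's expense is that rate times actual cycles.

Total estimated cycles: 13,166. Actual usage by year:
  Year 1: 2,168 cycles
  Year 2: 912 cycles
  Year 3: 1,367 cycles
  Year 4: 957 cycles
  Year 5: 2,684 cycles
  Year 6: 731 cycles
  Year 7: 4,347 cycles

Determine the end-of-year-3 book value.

Depreciable base = $635,942 − $148,800 = $487,142.
Rate = $487,142 / 13,166 cycles = $37 per cycle.
Year 1: 2,168 × $37 = $80,216. Book value $555,726.
Year 2: 912 × $37 = $33,744. Book value $521,982.
Year 3: 1,367 × $37 = $50,579. Book value $471,403.

$471,403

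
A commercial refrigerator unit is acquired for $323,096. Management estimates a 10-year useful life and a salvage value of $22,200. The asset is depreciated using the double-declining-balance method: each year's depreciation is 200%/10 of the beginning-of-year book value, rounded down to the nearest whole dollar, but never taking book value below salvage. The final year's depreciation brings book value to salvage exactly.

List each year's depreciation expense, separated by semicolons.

Depreciable base = $323,096 − $22,200 = $300,896.
Year 1: ⌊$323,096 × 200%/10⌋ = $64,619. Book value $258,477.
Year 2: ⌊$258,477 × 200%/10⌋ = $51,695. Book value $206,782.
Year 3: ⌊$206,782 × 200%/10⌋ = $41,356. Book value $165,426.
Year 4: ⌊$165,426 × 200%/10⌋ = $33,085. Book value $132,341.
Year 5: ⌊$132,341 × 200%/10⌋ = $26,468. Book value $105,873.
Year 6: ⌊$105,873 × 200%/10⌋ = $21,174. Book value $84,699.
Year 7: ⌊$84,699 × 200%/10⌋ = $16,939. Book value $67,760.
Year 8: ⌊$67,760 × 200%/10⌋ = $13,552. Book value $54,208.
Year 9: ⌊$54,208 × 200%/10⌋ = $10,841. Book value $43,367.
Year 10 (final): $43,367 − $22,200 = $21,167. Book value $22,200.

$64,619; $51,695; $41,356; $33,085; $26,468; $21,174; $16,939; $13,552; $10,841; $21,167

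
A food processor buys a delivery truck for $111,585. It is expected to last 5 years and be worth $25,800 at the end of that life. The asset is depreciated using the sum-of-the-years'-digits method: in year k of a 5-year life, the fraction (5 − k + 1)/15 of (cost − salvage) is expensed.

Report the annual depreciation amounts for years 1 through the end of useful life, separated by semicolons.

Depreciable base = $111,585 − $25,800 = $85,785.
Sum of the years' digits = 5+4+3+2+1 = 15.
Year 1: $85,785 × 5/15 = $28,595. Book value $82,990.
Year 2: $85,785 × 4/15 = $22,876. Book value $60,114.
Year 3: $85,785 × 3/15 = $17,157. Book value $42,957.
Year 4: $85,785 × 2/15 = $11,438. Book value $31,519.
Year 5: $85,785 × 1/15 = $5,719. Book value $25,800.

$28,595; $22,876; $17,157; $11,438; $5,719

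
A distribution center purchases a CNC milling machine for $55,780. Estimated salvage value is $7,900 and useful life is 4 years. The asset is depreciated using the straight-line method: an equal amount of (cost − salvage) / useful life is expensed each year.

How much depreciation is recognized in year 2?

Depreciable base = $55,780 − $7,900 = $47,880.
Annual expense = $47,880 / 4 = $11,970.

$11,970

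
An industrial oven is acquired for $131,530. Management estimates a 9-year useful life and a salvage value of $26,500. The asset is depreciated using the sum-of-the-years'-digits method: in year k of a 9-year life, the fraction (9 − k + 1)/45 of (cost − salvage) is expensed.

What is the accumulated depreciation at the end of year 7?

$98,028

Depreciable base = $131,530 − $26,500 = $105,030.
Sum of the years' digits = 9+8+7+6+5+4+3+2+1 = 45.
Year 1: $105,030 × 9/45 = $21,006. Book value $110,524.
Year 2: $105,030 × 8/45 = $18,672. Book value $91,852.
Year 3: $105,030 × 7/45 = $16,338. Book value $75,514.
Year 4: $105,030 × 6/45 = $14,004. Book value $61,510.
Year 5: $105,030 × 5/45 = $11,670. Book value $49,840.
Year 6: $105,030 × 4/45 = $9,336. Book value $40,504.
Year 7: $105,030 × 3/45 = $7,002. Book value $33,502.
Accumulated through year 7 = $131,530 − $33,502 = $98,028.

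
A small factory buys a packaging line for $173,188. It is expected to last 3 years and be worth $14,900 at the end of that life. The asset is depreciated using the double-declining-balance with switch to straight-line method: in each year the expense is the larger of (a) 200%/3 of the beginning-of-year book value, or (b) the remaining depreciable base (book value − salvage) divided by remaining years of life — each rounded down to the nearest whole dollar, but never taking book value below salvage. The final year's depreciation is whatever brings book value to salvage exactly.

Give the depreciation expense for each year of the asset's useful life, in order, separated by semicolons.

Depreciable base = $173,188 − $14,900 = $158,288.
Year 1: DB = ⌊$173,188 × 200%/3⌋ = $115,458; SL = ⌊$158,288/3⌋ = $52,762 → take DB $115,458. Book value $57,730.
Year 2: DB = ⌊$57,730 × 200%/3⌋ = $38,486; SL = ⌊$42,830/2⌋ = $21,415 → take DB $38,486. Book value $19,244.
Year 3 (final): $19,244 − $14,900 = $4,344. Book value $14,900.

$115,458; $38,486; $4,344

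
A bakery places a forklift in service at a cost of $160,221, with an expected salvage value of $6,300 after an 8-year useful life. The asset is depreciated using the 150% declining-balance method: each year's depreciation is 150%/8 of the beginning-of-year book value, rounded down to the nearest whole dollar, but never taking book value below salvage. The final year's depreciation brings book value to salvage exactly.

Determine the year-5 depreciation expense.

Depreciable base = $160,221 − $6,300 = $153,921.
Year 1: ⌊$160,221 × 150%/8⌋ = $30,041. Book value $130,180.
Year 2: ⌊$130,180 × 150%/8⌋ = $24,408. Book value $105,772.
Year 3: ⌊$105,772 × 150%/8⌋ = $19,832. Book value $85,940.
Year 4: ⌊$85,940 × 150%/8⌋ = $16,113. Book value $69,827.
Year 5: ⌊$69,827 × 150%/8⌋ = $13,092. Book value $56,735.

$13,092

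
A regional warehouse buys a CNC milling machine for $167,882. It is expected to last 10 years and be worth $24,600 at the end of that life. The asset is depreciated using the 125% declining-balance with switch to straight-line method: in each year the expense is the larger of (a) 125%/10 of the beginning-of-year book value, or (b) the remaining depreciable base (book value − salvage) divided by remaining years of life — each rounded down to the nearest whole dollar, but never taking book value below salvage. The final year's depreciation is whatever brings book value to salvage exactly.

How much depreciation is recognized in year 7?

Depreciable base = $167,882 − $24,600 = $143,282.
Year 1: DB = ⌊$167,882 × 125%/10⌋ = $20,985; SL = ⌊$143,282/10⌋ = $14,328 → take DB $20,985. Book value $146,897.
Year 2: DB = ⌊$146,897 × 125%/10⌋ = $18,362; SL = ⌊$122,297/9⌋ = $13,588 → take DB $18,362. Book value $128,535.
Year 3: DB = ⌊$128,535 × 125%/10⌋ = $16,066; SL = ⌊$103,935/8⌋ = $12,991 → take DB $16,066. Book value $112,469.
Year 4: DB = ⌊$112,469 × 125%/10⌋ = $14,058; SL = ⌊$87,869/7⌋ = $12,552 → take DB $14,058. Book value $98,411.
Year 5: DB = ⌊$98,411 × 125%/10⌋ = $12,301; SL = ⌊$73,811/6⌋ = $12,301 → take DB $12,301. Book value $86,110.
Year 6: DB = ⌊$86,110 × 125%/10⌋ = $10,763; SL = ⌊$61,510/5⌋ = $12,302 → take SL $12,302. Book value $73,808.
Year 7: DB = ⌊$73,808 × 125%/10⌋ = $9,226; SL = ⌊$49,208/4⌋ = $12,302 → take SL $12,302. Book value $61,506.

$12,302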